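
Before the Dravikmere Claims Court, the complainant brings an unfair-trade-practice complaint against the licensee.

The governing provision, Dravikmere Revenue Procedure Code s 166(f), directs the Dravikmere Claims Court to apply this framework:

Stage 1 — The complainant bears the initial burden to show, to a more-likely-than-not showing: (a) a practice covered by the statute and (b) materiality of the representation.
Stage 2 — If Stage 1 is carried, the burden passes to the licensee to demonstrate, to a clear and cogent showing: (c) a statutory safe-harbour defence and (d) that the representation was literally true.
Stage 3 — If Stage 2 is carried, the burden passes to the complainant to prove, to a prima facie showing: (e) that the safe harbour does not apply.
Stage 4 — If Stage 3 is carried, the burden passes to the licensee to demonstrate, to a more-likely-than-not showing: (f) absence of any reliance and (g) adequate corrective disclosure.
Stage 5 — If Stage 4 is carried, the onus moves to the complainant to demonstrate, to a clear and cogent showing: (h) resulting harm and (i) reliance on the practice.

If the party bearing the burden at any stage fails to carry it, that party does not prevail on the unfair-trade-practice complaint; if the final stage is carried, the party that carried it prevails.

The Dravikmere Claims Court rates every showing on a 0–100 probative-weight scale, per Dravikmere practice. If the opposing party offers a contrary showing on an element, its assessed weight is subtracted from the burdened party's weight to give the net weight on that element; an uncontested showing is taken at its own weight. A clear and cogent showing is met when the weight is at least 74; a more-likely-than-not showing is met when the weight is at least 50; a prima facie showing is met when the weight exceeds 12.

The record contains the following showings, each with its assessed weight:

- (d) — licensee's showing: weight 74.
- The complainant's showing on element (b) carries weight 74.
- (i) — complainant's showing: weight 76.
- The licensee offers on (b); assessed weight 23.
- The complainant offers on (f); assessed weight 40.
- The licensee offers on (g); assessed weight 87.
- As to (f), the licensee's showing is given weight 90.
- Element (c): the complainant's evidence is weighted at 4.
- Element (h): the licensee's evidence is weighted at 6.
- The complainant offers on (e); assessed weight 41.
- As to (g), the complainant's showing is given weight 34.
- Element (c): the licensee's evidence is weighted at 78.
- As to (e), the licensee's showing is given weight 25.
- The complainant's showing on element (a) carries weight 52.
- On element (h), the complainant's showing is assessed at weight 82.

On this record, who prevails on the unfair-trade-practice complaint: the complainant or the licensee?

complainant

Stage 1 — burden on complainant; standard: a more-likely-than-not showing (weight is at least 50).
    (a): 52 ≥ 50 [met]
    (b): 74 − 23 = 51 ≥ 50 [met]
  All elements met. The burden passes to the licensee.
Stage 2 — burden on licensee; standard: a clear and cogent showing (weight is at least 74).
    (c): 78 − 4 = 74 ≥ 74 [met]
    (d): 74 ≥ 74 [met]
  Stage 2 carried; the burden shifts to the complainant.
Stage 3 — burden on complainant; standard: a prima facie showing (weight exceeds 12).
    (e): 41 − 25 = 16 > 12 [met]
  The complainant carries Stage 3; the licensee now bears the burden.
Stage 4 — burden on licensee; standard: a more-likely-than-not showing (weight is at least 50).
    (f): 90 − 40 = 50 ≥ 50 [met]
    (g): 87 − 34 = 53 ≥ 50 [met]
  All elements met. The burden passes to the complainant.
Stage 5 — burden on complainant; standard: a clear and cogent showing (weight is at least 74).
    (h): 82 − 6 = 76 ≥ 74 [met]
    (i): 76 ≥ 74 [met]
  Stage 5 carried; the final stage is satisfied.
All stages carried — the complainant prevails.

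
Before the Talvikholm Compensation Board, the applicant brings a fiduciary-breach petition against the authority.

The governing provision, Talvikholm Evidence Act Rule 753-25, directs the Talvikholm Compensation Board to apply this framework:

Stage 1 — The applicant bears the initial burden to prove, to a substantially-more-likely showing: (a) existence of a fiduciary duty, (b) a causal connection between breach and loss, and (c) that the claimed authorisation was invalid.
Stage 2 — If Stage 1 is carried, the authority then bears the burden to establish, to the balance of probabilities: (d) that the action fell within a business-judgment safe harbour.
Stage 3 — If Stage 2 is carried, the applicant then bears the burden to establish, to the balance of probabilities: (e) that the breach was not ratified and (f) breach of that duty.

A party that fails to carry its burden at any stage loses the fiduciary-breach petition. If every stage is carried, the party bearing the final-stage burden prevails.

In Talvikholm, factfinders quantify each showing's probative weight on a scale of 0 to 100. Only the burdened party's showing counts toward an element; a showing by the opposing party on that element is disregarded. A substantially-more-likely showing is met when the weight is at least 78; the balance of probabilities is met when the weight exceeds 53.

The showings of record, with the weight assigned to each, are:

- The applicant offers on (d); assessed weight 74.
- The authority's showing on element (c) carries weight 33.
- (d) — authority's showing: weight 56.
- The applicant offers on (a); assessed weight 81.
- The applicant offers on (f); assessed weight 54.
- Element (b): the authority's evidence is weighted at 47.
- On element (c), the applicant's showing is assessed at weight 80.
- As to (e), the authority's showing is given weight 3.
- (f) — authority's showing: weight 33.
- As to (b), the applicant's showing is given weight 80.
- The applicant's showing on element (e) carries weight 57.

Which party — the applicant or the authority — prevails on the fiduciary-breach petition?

Stage 1 (applicant, a substantially-more-likely showing, weight is at least 78): (a) 81 ≥ 78 — meets; (b) 80 (authority's 47 disregarded) ≥ 78 — meets; (c) 80 (authority's 33 disregarded) ≥ 78 — meets.
  Stage 1 carried; the burden shifts to the authority.
Stage 2 (authority, the balance of probabilities, weight exceeds 53): (d) 56 (applicant's 74 disregarded) > 53 — meets.
  Stage 2 is satisfied; the onus moves to the applicant.
Stage 3 (applicant, the balance of probabilities, weight exceeds 53): (e) 57 (authority's 3 disregarded) > 53 — meets; (f) 54 (authority's 33 disregarded) > 53 — meets.
  Stage 3 carried; the final stage is satisfied.
All stages carried — the applicant prevails.

applicant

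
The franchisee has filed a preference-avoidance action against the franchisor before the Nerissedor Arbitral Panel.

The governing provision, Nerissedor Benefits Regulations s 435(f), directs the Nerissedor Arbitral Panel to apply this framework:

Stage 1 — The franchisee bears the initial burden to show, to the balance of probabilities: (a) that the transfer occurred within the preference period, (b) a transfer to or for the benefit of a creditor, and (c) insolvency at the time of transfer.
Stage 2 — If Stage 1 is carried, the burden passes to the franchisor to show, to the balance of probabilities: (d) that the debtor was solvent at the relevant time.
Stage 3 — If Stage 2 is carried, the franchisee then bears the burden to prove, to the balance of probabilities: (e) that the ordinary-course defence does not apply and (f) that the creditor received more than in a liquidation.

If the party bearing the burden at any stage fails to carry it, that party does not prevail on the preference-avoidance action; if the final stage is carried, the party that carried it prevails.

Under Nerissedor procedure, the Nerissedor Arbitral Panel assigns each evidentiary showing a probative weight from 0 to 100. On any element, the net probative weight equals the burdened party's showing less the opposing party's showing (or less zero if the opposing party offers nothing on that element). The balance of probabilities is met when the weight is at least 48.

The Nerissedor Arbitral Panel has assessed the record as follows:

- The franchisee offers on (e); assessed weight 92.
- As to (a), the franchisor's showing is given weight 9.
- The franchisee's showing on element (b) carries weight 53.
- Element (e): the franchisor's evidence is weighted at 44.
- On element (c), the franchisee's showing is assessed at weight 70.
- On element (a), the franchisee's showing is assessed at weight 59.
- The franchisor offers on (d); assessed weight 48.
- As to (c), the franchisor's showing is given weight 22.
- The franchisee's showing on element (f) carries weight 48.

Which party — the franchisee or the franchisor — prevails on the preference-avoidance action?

Stage 1 — burden on franchisee; standard: the balance of probabilities (weight is at least 48).
    (a): 59 − 9 = 50 ≥ 48 [met]
    (b): 53 ≥ 48 [met]
    (c): 70 − 22 = 48 ≥ 48 [met]
  The franchisee carries Stage 1; the franchisor now bears the burden.
Stage 2 — burden on franchisor; standard: the balance of probabilities (weight is at least 48).
    (d): 48 ≥ 48 [met]
  Stage 2 carried; the burden shifts to the franchisee.
Stage 3 — burden on franchisee; standard: the balance of probabilities (weight is at least 48).
    (e): 92 − 44 = 48 ≥ 48 [met]
    (f): 48 ≥ 48 [met]
  The franchisee carries the last stage.
All stages carried — the franchisee prevails.

franchisee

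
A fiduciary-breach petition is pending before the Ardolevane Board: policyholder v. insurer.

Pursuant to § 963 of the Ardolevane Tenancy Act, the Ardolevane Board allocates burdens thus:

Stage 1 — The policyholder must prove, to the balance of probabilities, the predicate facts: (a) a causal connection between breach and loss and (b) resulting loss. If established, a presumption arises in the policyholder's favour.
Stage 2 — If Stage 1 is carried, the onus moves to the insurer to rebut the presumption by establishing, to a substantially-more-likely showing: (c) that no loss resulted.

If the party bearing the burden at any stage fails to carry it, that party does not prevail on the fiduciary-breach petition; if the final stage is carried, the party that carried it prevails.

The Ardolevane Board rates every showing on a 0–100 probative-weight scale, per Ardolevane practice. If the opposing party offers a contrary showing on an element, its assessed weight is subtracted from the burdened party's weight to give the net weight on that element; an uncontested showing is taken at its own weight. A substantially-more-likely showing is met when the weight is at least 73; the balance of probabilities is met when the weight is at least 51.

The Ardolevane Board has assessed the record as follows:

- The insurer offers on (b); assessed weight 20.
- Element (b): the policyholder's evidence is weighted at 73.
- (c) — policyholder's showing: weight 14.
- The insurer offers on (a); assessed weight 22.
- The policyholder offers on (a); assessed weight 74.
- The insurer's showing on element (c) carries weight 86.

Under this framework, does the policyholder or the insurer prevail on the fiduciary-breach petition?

Stage 1 — burden on policyholder; standard: the balance of probabilities (weight is at least 51).
    (a): 74 − 22 = 52 ≥ 51 [met]
    (b): 73 − 20 = 53 ≥ 51 [met]
  The policyholder carries Stage 1; the insurer now bears the burden.
Stage 2 — burden on insurer; standard: a substantially-more-likely showing (weight is at least 73).
    (c): 86 − 14 = 72 < 73 [not met]
  Not every element is met, so the insurer fails to carry Stage 2.
The policyholder prevails.

policyholder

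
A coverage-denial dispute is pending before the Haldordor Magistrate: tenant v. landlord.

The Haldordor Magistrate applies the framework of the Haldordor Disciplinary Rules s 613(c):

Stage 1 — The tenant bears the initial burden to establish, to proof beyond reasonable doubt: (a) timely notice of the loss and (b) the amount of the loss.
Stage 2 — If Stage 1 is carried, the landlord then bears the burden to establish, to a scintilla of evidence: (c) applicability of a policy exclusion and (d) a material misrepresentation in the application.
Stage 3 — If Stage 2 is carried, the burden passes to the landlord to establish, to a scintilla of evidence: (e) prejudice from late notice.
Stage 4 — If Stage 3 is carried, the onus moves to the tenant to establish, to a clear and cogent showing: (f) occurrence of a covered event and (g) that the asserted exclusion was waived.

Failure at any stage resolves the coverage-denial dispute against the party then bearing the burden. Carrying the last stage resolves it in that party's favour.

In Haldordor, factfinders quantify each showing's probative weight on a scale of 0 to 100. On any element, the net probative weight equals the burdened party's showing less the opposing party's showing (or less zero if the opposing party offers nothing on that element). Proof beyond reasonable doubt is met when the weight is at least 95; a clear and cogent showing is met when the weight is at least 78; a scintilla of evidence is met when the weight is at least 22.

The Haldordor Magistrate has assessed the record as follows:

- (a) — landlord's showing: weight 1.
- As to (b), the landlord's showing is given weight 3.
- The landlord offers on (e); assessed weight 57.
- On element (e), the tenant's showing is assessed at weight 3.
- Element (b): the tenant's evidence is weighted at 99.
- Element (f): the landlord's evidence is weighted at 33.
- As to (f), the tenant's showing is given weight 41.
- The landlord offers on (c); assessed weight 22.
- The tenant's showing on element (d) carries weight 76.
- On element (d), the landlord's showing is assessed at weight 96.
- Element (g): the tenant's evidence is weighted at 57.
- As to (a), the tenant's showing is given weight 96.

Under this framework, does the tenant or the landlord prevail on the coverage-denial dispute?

tenant

At Stage 1 the tenant must meet proof beyond reasonable doubt (weight is at least 95): on (a) the weight is 96 less the opposing 1 gives net 95, ≥ 95, so (a) meets the standard; on (b) the weight is 99 less the opposing 3 gives net 96, which does reach 95, so (b) meets the standard.
  Stage 1 is satisfied; the onus moves to the landlord.
At Stage 2 the landlord must meet a scintilla of evidence (weight is at least 22): on (c) the weight is 22, ≥ 22, so (c) meets the standard; on (d) the weight is 96 less the opposing 76 gives net 20, < 22, so (d) does not meet the standard.
  The landlord does not carry Stage 2.
The analysis ends at Stage 2; the tenant prevails.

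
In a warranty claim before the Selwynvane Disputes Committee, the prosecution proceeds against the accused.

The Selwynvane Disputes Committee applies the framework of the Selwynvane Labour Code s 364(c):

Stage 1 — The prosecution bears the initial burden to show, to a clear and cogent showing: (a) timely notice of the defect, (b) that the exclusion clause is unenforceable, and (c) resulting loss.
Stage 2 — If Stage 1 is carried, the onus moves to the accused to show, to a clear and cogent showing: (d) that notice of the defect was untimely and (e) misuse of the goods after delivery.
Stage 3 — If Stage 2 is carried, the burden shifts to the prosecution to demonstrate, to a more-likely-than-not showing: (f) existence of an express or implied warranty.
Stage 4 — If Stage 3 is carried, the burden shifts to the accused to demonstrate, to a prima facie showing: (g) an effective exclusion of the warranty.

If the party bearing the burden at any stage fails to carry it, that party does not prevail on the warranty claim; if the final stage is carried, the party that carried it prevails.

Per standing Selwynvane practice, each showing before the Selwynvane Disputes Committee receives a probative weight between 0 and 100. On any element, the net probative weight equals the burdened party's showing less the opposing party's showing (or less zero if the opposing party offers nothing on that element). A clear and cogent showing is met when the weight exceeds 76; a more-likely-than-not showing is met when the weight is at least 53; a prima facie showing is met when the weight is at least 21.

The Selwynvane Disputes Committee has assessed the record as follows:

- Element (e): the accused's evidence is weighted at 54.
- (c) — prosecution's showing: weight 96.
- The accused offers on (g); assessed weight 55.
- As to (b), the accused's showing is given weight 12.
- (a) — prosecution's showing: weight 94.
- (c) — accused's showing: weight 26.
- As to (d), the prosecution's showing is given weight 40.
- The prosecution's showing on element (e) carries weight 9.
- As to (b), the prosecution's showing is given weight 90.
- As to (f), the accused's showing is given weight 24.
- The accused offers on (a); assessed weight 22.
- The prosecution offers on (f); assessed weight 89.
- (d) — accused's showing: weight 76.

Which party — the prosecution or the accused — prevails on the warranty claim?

Stage 1 — burden on prosecution; standard: a clear and cogent showing (weight exceeds 76).
    (a): 94 − 22 = 72 ≤ 76 [not met]
    (b): 90 − 12 = 78 > 76 [met]
    (c): 96 − 26 = 70 ≤ 76 [not met]
  Stage 1 not carried; the prosecution fails its burden.
So the accused prevails.

accused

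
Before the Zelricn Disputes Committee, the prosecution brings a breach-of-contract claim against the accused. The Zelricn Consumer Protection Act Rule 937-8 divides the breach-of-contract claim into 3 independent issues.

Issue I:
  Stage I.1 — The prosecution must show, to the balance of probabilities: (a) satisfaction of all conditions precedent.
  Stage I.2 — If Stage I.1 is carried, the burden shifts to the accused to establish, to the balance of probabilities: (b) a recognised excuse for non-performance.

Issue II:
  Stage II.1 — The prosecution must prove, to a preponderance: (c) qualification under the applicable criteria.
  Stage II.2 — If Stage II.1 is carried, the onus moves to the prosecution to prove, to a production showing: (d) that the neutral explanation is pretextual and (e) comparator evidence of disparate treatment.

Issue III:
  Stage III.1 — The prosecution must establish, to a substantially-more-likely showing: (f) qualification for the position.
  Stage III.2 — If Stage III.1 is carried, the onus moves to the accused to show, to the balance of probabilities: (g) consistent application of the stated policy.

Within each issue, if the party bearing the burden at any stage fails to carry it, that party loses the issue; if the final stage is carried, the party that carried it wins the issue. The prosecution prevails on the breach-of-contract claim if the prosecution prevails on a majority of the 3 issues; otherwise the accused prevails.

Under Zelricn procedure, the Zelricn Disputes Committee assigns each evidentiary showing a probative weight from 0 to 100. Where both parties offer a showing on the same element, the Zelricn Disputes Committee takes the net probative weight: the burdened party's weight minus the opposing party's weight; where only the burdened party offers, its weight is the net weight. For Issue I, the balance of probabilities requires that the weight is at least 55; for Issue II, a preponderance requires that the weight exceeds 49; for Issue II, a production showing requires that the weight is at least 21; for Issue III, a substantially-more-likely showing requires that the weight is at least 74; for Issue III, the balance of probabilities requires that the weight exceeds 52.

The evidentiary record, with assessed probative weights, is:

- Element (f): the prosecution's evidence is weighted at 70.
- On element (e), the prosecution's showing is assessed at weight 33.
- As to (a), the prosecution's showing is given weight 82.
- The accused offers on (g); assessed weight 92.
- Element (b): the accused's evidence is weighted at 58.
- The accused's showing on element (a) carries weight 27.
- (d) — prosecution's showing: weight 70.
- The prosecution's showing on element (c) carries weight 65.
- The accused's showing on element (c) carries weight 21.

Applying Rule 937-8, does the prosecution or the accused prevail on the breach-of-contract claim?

accused

— Issue I —
At Stage I.1 the prosecution must meet the balance of probabilities (weight is at least 55): on (a) the weight is 82 less the opposing 27 gives net 55, ≥ 55, so (a) meets the standard.
  All elements met. The burden passes to the accused.
At Stage I.2 the accused must meet the balance of probabilities (weight is at least 55): on (b) the weight is 58, which does reach 55, so (b) meets the standard.
  All elements met at the final stage.
All stages carried — the accused prevails on this issue.
— Issue II —
At Stage II.1 the prosecution must meet a preponderance (weight exceeds 49): on (c) the weight is 65 less the opposing 21 gives net 44, which does not exceed 49, so (c) does not meet the standard.
  Not every element is met, so the prosecution fails to carry Stage II.1.
The accused prevails on this issue.
— Issue III —
At Stage III.1 the prosecution must meet a substantially-more-likely showing (weight is at least 74): on (f) the weight is 70, < 74, so (f) does not meet the standard.
  The prosecution does not carry Stage III.1.
The analysis ends at Stage III.1; the accused prevails on this issue.
Per-issue: Issue I → accused; Issue II → accused; Issue III → accused. The prosecution must prevail on a majority of issues; overall, the accused prevails.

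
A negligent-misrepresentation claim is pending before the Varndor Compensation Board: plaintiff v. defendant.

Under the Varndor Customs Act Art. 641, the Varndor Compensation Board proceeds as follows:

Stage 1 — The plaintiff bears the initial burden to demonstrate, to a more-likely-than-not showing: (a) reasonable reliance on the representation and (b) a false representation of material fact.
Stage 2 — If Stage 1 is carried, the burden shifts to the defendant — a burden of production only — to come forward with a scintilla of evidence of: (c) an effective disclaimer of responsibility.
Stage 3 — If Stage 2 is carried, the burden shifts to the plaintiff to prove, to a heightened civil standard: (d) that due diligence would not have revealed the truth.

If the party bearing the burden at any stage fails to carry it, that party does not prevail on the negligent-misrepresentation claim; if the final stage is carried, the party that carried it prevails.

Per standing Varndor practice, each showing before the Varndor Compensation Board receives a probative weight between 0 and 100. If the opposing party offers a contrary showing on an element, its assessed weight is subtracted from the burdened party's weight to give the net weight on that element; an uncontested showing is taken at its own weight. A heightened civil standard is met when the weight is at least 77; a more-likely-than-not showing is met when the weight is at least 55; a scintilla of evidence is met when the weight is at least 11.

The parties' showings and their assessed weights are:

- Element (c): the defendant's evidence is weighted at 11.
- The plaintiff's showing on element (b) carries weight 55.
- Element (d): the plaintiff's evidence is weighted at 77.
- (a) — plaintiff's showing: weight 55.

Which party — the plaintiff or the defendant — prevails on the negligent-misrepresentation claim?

Stage 1 (plaintiff, a more-likely-than-not showing, weight is at least 55): (a) 55 ≥ 55 — meets; (b) 55 ≥ 55 — meets.
  Stage 1 is satisfied; the onus moves to the defendant.
Stage 2 (defendant, a scintilla of evidence, weight is at least 11): (c) 11 ≥ 11 — meets.
  Stage 2 is satisfied; the onus moves to the plaintiff.
Stage 3 (plaintiff, a heightened civil standard, weight is at least 77): (d) 77 ≥ 77 — meets.
  Stage 3 carried; the final stage is satisfied.
With every stage satisfied, the plaintiff prevails.

plaintiff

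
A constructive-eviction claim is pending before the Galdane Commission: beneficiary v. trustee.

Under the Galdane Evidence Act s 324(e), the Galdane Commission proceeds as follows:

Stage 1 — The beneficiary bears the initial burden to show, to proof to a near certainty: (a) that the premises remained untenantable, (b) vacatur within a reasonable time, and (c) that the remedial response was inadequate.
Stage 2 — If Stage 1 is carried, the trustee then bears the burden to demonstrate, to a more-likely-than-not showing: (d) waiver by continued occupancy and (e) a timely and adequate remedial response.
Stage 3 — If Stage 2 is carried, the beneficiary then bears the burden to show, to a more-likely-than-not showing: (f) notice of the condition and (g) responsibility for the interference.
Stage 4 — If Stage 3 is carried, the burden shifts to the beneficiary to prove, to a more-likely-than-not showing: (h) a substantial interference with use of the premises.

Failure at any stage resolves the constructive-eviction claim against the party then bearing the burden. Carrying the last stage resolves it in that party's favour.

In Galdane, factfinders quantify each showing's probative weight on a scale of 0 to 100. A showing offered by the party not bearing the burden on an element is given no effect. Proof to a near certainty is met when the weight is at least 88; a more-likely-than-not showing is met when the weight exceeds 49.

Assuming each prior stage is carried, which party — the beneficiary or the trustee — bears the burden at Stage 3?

Stage 3's rule assigns the burden to the beneficiary (to a more-likely-than-not showing).

beneficiary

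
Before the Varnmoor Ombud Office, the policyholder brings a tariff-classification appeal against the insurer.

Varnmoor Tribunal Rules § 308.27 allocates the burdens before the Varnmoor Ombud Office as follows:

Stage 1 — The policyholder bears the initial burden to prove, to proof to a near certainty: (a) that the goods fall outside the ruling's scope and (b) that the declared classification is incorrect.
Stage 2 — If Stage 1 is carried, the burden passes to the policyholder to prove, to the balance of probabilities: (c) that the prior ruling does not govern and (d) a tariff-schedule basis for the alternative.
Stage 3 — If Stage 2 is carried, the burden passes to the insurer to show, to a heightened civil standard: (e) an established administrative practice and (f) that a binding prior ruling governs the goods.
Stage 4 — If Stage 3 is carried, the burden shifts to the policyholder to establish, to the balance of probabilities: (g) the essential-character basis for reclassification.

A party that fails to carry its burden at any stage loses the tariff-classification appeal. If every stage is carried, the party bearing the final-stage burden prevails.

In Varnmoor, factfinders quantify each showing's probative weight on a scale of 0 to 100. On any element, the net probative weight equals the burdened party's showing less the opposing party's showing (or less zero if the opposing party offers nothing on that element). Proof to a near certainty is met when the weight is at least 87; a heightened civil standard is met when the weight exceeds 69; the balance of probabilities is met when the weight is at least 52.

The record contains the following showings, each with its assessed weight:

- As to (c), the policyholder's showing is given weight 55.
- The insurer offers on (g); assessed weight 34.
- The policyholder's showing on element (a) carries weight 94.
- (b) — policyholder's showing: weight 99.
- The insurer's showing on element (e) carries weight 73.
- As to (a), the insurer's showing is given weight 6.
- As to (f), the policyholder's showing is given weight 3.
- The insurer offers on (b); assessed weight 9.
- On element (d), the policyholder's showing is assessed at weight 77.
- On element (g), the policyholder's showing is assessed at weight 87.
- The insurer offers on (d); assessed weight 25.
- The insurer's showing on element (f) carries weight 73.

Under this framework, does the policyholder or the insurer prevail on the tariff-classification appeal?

At Stage 1 the policyholder must meet proof to a near certainty (weight is at least 87): on (a) the weight is 94 less the opposing 6 gives net 88, ≥ 87, so (a) meets the standard; on (b) the weight is 99 less the opposing 9 gives net 90, ≥ 87, so (b) meets the standard.
  Stage 1 is satisfied; the policyholder continues to bear the burden.
At Stage 2 the policyholder must meet the balance of probabilities (weight is at least 52): on (c) the weight is 55, which does reach 52, so (c) meets the standard; on (d) the weight is 77 less the opposing 25 gives net 52, which does reach 52, so (d) meets the standard.
  The policyholder carries Stage 2; the insurer now bears the burden.
At Stage 3 the insurer must meet a heightened civil standard (weight exceeds 69): on (e) the weight is 73, > 69, so (e) meets the standard; on (f) the weight is 73 less the opposing 3 gives net 70, > 69, so (f) meets the standard.
  All elements met. The burden passes to the policyholder.
At Stage 4 the policyholder must meet the balance of probabilities (weight is at least 52): on (g) the weight is 87 less the opposing 34 gives net 53, which does reach 52, so (g) meets the standard.
  The policyholder carries the last stage.
With every stage satisfied, the policyholder prevails.

policyholder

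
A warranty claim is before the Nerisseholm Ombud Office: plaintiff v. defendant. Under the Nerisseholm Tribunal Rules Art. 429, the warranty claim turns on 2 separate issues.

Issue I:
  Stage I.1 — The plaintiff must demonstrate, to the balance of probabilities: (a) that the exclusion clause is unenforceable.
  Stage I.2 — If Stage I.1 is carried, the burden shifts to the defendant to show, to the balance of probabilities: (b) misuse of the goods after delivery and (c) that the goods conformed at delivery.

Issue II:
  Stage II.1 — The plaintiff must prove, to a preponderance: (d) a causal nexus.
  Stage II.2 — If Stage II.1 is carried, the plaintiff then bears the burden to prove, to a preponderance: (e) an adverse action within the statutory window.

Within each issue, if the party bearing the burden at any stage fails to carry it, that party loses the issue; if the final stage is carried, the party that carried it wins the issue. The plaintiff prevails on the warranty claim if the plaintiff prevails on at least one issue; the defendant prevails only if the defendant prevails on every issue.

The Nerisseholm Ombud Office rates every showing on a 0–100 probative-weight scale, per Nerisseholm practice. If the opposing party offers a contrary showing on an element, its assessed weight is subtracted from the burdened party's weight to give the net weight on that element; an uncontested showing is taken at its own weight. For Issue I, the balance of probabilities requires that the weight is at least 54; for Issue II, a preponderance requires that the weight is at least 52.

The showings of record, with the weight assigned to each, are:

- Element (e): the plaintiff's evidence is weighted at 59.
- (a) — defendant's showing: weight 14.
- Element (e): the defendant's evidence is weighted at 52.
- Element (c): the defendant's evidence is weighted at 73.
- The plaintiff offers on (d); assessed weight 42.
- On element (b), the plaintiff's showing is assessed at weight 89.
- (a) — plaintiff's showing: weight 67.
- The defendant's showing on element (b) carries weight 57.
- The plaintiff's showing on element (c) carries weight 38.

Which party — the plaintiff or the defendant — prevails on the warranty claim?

defendant

— Issue I —
At Stage I.1 the plaintiff must meet the balance of probabilities (weight is at least 54): on (a) the weight is 67 less the opposing 14 gives net 53, < 54, so (a) does not meet the standard.
  Not every element is met, so the plaintiff fails to carry Stage I.1.
The analysis ends at Stage I.1; the defendant prevails on this issue.
— Issue II —
Stage II.1 — burden on plaintiff; standard: a preponderance (weight is at least 52).
    (d): 42 < 52 [not met]
  The plaintiff does not carry Stage II.1.
The analysis ends at Stage II.1; the defendant prevails on this issue.
Per-issue: Issue I → defendant; Issue II → defendant. The plaintiff must prevail on at least one issue; overall, the defendant prevails.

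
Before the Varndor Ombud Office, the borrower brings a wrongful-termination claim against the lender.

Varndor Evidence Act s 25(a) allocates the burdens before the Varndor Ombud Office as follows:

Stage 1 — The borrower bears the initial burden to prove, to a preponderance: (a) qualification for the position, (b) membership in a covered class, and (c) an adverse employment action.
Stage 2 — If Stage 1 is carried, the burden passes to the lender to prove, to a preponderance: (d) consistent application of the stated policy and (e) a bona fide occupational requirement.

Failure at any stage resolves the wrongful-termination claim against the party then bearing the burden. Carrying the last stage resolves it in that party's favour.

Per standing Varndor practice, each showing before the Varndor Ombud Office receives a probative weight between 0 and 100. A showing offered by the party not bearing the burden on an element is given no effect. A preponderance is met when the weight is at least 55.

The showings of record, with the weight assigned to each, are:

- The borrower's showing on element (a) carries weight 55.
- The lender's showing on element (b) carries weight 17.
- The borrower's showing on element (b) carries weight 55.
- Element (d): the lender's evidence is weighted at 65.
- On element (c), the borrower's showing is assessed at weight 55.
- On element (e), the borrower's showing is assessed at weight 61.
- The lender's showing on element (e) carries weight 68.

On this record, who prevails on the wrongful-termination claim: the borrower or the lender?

Stage 1 — burden on borrower; standard: a preponderance (weight is at least 55).
    (a): 55 ≥ 55 [met]
    (b): 55 (lender's 17 disregarded) ≥ 55 [met]
    (c): 55 ≥ 55 [met]
  Stage 1 carried; the burden shifts to the lender.
Stage 2 — burden on lender; standard: a preponderance (weight is at least 55).
    (d): 65 ≥ 55 [met]
    (e): 68 (borrower's 61 disregarded) ≥ 55 [met]
  Stage 2 carried; the final stage is satisfied.
With every stage satisfied, the lender prevails.

lender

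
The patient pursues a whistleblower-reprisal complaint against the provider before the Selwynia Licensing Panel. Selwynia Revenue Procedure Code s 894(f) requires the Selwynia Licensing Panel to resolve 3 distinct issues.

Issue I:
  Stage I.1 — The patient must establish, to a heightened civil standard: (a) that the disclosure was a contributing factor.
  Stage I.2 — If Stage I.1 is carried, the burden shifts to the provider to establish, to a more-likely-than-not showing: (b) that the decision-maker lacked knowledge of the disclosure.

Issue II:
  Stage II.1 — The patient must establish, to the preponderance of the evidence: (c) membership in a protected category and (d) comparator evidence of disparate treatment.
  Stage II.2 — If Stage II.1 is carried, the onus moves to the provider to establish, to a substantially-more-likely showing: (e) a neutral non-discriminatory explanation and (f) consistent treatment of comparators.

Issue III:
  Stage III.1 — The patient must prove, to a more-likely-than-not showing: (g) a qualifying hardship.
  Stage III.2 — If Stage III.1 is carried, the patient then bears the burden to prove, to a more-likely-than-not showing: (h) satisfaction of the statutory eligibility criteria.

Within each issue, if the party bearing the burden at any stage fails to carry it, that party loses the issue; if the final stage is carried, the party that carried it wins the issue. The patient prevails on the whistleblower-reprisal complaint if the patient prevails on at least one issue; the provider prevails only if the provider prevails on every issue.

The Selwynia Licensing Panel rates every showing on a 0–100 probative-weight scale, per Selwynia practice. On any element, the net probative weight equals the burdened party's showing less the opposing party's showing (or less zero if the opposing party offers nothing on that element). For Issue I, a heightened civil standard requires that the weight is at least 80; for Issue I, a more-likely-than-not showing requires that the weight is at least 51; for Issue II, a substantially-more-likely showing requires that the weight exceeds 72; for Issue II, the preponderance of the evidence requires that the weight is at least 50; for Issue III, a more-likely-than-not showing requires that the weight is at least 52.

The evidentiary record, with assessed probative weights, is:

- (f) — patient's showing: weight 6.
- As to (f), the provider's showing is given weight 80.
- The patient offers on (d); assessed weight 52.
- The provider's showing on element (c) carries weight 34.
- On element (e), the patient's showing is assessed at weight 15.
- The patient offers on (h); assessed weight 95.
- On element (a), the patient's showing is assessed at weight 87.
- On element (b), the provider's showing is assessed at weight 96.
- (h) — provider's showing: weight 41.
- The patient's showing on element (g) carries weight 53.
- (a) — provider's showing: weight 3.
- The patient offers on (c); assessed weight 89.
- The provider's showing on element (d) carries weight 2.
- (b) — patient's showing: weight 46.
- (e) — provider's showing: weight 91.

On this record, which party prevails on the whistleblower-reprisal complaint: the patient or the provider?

— Issue I —
Stage I.1 — burden on patient; standard: a heightened civil standard (weight is at least 80).
    (a): 87 − 3 = 84 ≥ 80 [met]
  All elements met. The burden passes to the provider.
Stage I.2 — burden on provider; standard: a more-likely-than-not showing (weight is at least 51).
    (b): 96 − 46 = 50 < 51 [not met]
  The provider does not carry Stage I.2.
The patient prevails on this issue.
— Issue II —
Stage II.1 — burden on patient; standard: the preponderance of the evidence (weight is at least 50).
    (c): 89 − 34 = 55 ≥ 50 [met]
    (d): 52 − 2 = 50 ≥ 50 [met]
  Stage II.1 carried; the burden shifts to the provider.
Stage II.2 — burden on provider; standard: a substantially-more-likely showing (weight exceeds 72).
    (e): 91 − 15 = 76 > 72 [met]
    (f): 80 − 6 = 74 > 72 [met]
  The provider carries the last stage.
With every stage satisfied, the provider prevails on this issue.
— Issue III —
Stage III.1 — burden on patient; standard: a more-likely-than-not showing (weight is at least 52).
    (g): 53 ≥ 52 [met]
  Stage III.1 carried; the burden remains with the patient.
Stage III.2 — burden on patient; standard: a more-likely-than-not showing (weight is at least 52).
    (h): 95 − 41 = 54 ≥ 52 [met]
  Stage III.2 carried; the final stage is satisfied.
With every stage satisfied, the patient prevails on this issue.
Per-issue: Issue I → patient; Issue II → provider; Issue III → patient. The patient must prevail on at least one issue; overall, the patient prevails.

patient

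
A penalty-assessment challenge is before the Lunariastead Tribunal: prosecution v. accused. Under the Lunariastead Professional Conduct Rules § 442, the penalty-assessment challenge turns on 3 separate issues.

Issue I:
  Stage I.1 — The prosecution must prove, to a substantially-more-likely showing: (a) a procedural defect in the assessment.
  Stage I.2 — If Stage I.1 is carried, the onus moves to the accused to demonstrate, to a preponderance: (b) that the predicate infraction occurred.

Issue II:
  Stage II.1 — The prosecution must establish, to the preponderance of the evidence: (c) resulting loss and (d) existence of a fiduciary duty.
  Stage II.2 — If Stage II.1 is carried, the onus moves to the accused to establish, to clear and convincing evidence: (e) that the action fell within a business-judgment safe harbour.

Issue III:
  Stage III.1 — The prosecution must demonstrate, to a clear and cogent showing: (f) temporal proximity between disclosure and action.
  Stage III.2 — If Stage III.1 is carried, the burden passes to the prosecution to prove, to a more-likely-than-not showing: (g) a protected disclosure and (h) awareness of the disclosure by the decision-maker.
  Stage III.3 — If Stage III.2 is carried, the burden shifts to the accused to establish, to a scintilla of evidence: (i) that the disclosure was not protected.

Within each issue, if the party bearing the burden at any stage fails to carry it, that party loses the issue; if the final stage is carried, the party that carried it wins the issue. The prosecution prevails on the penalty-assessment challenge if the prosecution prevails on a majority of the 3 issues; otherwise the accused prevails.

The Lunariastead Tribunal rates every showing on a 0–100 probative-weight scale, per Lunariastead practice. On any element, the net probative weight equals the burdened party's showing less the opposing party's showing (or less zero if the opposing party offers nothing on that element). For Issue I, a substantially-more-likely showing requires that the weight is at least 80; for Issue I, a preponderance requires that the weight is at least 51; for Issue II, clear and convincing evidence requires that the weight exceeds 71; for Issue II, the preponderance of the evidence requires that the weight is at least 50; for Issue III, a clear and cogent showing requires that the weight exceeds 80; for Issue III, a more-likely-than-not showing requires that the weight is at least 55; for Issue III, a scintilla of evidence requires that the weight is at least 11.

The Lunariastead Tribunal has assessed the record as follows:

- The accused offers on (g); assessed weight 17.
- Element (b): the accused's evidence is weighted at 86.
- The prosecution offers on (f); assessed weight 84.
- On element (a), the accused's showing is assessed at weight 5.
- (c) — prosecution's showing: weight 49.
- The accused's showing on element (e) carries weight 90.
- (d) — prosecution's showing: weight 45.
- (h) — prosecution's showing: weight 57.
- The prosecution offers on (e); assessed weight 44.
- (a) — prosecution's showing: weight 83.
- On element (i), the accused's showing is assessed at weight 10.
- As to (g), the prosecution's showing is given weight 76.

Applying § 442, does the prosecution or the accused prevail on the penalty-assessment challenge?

accused

— Issue I —
Stage I.1 (prosecution, a substantially-more-likely showing, weight is at least 80): (a) net 83−5=78 < 80 — fails.
  Stage I.1 not carried; the prosecution fails its burden.
So the accused prevails on this issue.
— Issue II —
At Stage II.1 the prosecution must meet the preponderance of the evidence (weight is at least 50): on (c) the weight is 49, < 50, so (c) does not meet the standard; on (d) the weight is 45, < 50, so (d) does not meet the standard.
  Stage II.1 not carried; the prosecution fails its burden.
So the accused prevails on this issue.
— Issue III —
Stage III.1 (prosecution, a clear and cogent showing, weight exceeds 80): (f) 84 > 80 — meets.
  All elements met. The prosecution retains the burden for Stage III.2.
Stage III.2 (prosecution, a more-likely-than-not showing, weight is at least 55): (g) net 76−17=59 ≥ 55 — meets; (h) 57 ≥ 55 — meets.
  The prosecution carries Stage III.2; the accused now bears the burden.
Stage III.3 (accused, a scintilla of evidence, weight is at least 11): (i) 10 < 11 — fails.
  Stage III.3 not carried; the accused fails its burden.
The analysis ends at Stage III.3; the prosecution prevails on this issue.
Per-issue: Issue I → accused; Issue II → accused; Issue III → prosecution. The prosecution must prevail on a majority of issues; overall, the accused prevails.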